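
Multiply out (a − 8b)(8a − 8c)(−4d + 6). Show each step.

−32a²d + 48a² + 32acd − 48ac + 256abd − 384ab − 256bcd + 384bc

(a − 8b)(8a − 8c)(−4d + 6)
= (8a² − 8ac − 64ab + 64bc)(−4d + 6)    [distributive law]
= −32a²d + 48a² + 32acd − 48ac + 256abd − 384ab − 256bcd + 384bc    [distributive law]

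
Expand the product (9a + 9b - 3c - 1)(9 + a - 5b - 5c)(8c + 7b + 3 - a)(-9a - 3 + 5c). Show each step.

-5287a^2c + 933ac + 4966ac^2 - 3591a^2b - 2853ab - 384abc - 2082a^2 - 504a + 504a^3 - 1125a^3c + 4191a^2c^2 - 891a^3b + 5841a^2bc + 81a^4 - 1755abc^2 + 1863a^2b^2 - 3582ab^2 + 4095ab^2c - 3075ac^3 - 357bc + 2625bc^2 - 1401b^2 + 4045b^2c - 585b - 2850b^2c^2 + 2835ab^3 + 945b^3 - 1575b^3c - 675bc^3 - 297c^2 - 1015c^3 + 279c + 600c^4 + 81

(9a + 9b - 3c - 1)(9 + a - 5b - 5c)(8c + 7b + 3 - a)(-9a - 3 + 5c)
= (81a + 9a^2 - 45ab - 45ac + 81b + 9ab - 45b^2 - 45bc - 27c - 3ac + 15bc + 15c^2 - 9 - a + 5b + 5c)(8c + 7b + 3 - a)(-9a - 3 + 5c)    [distributive law]
= (80a + 9a^2 - 36ab - 48ac + 86b - 45b^2 - 30bc - 22c + 15c^2 - 9)(8c + 7b + 3 - a)(-9a - 3 + 5c)    [combine like terms]
= (640ac + 560ab + 240a - 80a^2 + 72a^2c + 63a^2b + 27a^2 - 9a^3 - 288abc - 252ab^2 - 108ab + 36a^2b - 384ac^2 - 336abc - 144ac + 48a^2c + 688bc + 602b^2 + 258b - 86ab - 360b^2c - 315b^3 - 135b^2 + 45ab^2 - 240bc^2 - 210b^2c - 90bc + 30abc - 176c^2 - 154bc - 66c + 22ac + 120c^3 + 105bc^2 + 45c^2 - 15ac^2 - 72c - 63b - 27 + 9a)(-9a - 3 + 5c)    [distributive law]
= (518ac + 366ab + 249a - 53a^2 + 120a^2c + 99a^2b - 9a^3 - 594abc - 207ab^2 - 399ac^2 + 444bc + 467b^2 + 195b - 570b^2c - 315b^3 - 135bc^2 - 131c^2 - 138c + 120c^3 - 27)(-9a - 3 + 5c)    [combine like terms]
= -4662a^2c - 1554ac + 2590ac^2 - 3294a^2b - 1098ab + 1830abc - 2241a^2 - 747a + 1245ac + 477a^3 + 159a^2 - 265a^2c - 1080a^3c - 360a^2c + 600a^2c^2 - 891a^3b - 297a^2b + 495a^2bc + 81a^4 + 27a^3 - 45a^3c + 5346a^2bc + 1782abc - 2970abc^2 + 1863a^2b^2 + 621ab^2 - 1035ab^2c + 3591a^2c^2 + 1197ac^2 - 1995ac^3 - 3996abc - 1332bc + 2220bc^2 - 4203ab^2 - 1401b^2 + 2335b^2c - 1755ab - 585b + 975bc + 5130ab^2c + 1710b^2c - 2850b^2c^2 + 2835ab^3 + 945b^3 - 1575b^3c + 1215abc^2 + 405bc^2 - 675bc^3 + 1179ac^2 + 393c^2 - 655c^3 + 1242ac + 414c - 690c^2 - 1080ac^3 - 360c^3 + 600c^4 + 243a + 81 - 135c    [distributive law]
= -5287a^2c + 933ac + 4966ac^2 - 3591a^2b - 2853ab - 384abc - 2082a^2 - 504a + 504a^3 - 1125a^3c + 4191a^2c^2 - 891a^3b + 5841a^2bc + 81a^4 - 1755abc^2 + 1863a^2b^2 - 3582ab^2 + 4095ab^2c - 3075ac^3 - 357bc + 2625bc^2 - 1401b^2 + 4045b^2c - 585b - 2850b^2c^2 + 2835ab^3 + 945b^3 - 1575b^3c - 675bc^3 - 297c^2 - 1015c^3 + 279c + 600c^4 + 81    [combine like terms]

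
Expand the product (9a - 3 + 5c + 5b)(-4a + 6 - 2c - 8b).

-36a^2 + 66a - 38ac - 92ab - 18 + 36c + 54b - 10c^2 - 50bc - 40b^2

(9a - 3 + 5c + 5b)(-4a + 6 - 2c - 8b)
= -36a^2 + 54a - 18ac - 72ab + 12a - 18 + 6c + 24b - 20ac + 30c - 10c^2 - 40bc - 20ab + 30b - 10bc - 40b^2    [distributive law]
= -36a^2 + 66a - 38ac - 92ab - 18 + 36c + 54b - 10c^2 - 50bc - 40b^2    [combine like terms]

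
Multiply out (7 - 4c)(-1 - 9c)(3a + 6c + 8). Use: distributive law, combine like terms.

-21a - 514c - 56 - 177ac - 66c² + 108ac² + 216c³

(7 - 4c)(-1 - 9c)(3a + 6c + 8)
= (-7 - 63c + 4c + 36c²)(3a + 6c + 8)    [distributive law]
= (-7 - 59c + 36c²)(3a + 6c + 8)    [combine like terms]
= -21a - 42c - 56 - 177ac - 354c² - 472c + 108ac² + 216c³ + 288c²    [distributive law]
= -21a - 514c - 56 - 177ac - 66c² + 108ac² + 216c³    [combine like terms]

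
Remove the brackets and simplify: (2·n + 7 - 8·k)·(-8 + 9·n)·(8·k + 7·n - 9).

(2·n + 7 - 8·k)·(-8 + 9·n)·(8·k + 7·n - 9)
= (-16·n + 18·n^2 - 56 + 63·n + 64·k - 72·k·n)·(8·k + 7·n - 9)    [distributive law]
= (47·n + 18·n^2 - 56 + 64·k - 72·k·n)·(8·k + 7·n - 9)    [combine like terms]
= 376·k·n + 329·n^2 - 423·n + 144·k·n^2 + 126·n^3 - 162·n^2 - 448·k - 392·n + 504 + 512·k^2 + 448·k·n - 576·k - 576·k^2·n - 504·k·n^2 + 648·k·n    [distributive law]
= 1472·k·n + 167·n^2 - 815·n - 360·k·n^2 + 126·n^3 - 1024·k + 504 + 512·k^2 - 576·k^2·n    [combine like terms]

1472·k·n + 167·n^2 - 815·n - 360·k·n^2 + 126·n^3 - 1024·k + 504 + 512·k^2 - 576·k^2·n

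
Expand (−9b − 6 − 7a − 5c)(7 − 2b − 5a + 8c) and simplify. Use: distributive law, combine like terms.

(−9b − 6 − 7a − 5c)(7 − 2b − 5a + 8c)
= −63b + 18b^2 + 45ab − 72bc − 42 + 12b + 30a − 48c − 49a + 14ab + 35a^2 − 56ac − 35c + 10bc + 25ac − 40c^2    [distributive law]
= −51b + 18b^2 + 59ab − 62bc − 42 − 19a − 83c + 35a^2 − 31ac − 40c^2    [combine like terms]

−51b + 18b^2 + 59ab − 62bc − 42 − 19a − 83c + 35a^2 − 31ac − 40c^2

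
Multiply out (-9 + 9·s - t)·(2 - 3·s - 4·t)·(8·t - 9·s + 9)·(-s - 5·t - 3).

(-9 + 9·s - t)·(2 - 3·s - 4·t)·(8·t - 9·s + 9)·(-s - 5·t - 3)
= (-18 + 27·s + 36·t + 18·s - 27·s^2 - 36·s·t - 2·t + 3·s·t + 4·t^2)·(8·t - 9·s + 9)·(-s - 5·t - 3)    [distributive law]
= (-18 + 45·s + 34·t - 27·s^2 - 33·s·t + 4·t^2)·(8·t - 9·s + 9)·(-s - 5·t - 3)    [combine like terms]
= (-144·t + 162·s - 162 + 360·s·t - 405·s^2 + 405·s + 272·t^2 - 306·s·t + 306·t - 216·s^2·t + 243·s^3 - 243·s^2 - 264·s·t^2 + 297·s^2·t - 297·s·t + 32·t^3 - 36·s·t^2 + 36·t^2)·(-s - 5·t - 3)    [distributive law]
= (162·t + 567·s - 162 - 243·s·t - 648·s^2 + 308·t^2 + 81·s^2·t + 243·s^3 - 300·s·t^2 + 32·t^3)·(-s - 5·t - 3)    [combine like terms]
= -162·s·t - 810·t^2 - 486·t - 567·s^2 - 2835·s·t - 1701·s + 162·s + 810·t + 486 + 243·s^2·t + 1215·s·t^2 + 729·s·t + 648·s^3 + 3240·s^2·t + 1944·s^2 - 308·s·t^2 - 1540·t^3 - 924·t^2 - 81·s^3·t - 405·s^2·t^2 - 243·s^2·t - 243·s^4 - 1215·s^3·t - 729·s^3 + 300·s^2·t^2 + 1500·s·t^3 + 900·s·t^2 - 32·s·t^3 - 160·t^4 - 96·t^3    [distributive law]
= -2268·s·t - 1734·t^2 + 324·t + 1377·s^2 - 1539·s + 486 + 3240·s^2·t + 1807·s·t^2 - 81·s^3 - 1636·t^3 - 1296·s^3·t - 105·s^2·t^2 - 243·s^4 + 1468·s·t^3 - 160·t^4    [combine like terms]

-2268·s·t - 1734·t^2 + 324·t + 1377·s^2 - 1539·s + 486 + 3240·s^2·t + 1807·s·t^2 - 81·s^3 - 1636·t^3 - 1296·s^3·t - 105·s^2·t^2 - 243·s^4 + 1468·s·t^3 - 160·t^4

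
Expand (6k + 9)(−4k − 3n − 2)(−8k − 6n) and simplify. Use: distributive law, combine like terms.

(6k + 9)(−4k − 3n − 2)(−8k − 6n)
= (−24k^2 − 18kn − 12k − 36k − 27n − 18)(−8k − 6n)    [distributive law]
= (−24k^2 − 18kn − 48k − 27n − 18)(−8k − 6n)    [combine like terms]
= 192k^3 + 144k^2n + 144k^2n + 108kn^2 + 384k^2 + 288kn + 216kn + 162n^2 + 144k + 108n    [distributive law]
= 192k^3 + 288k^2n + 108kn^2 + 384k^2 + 504kn + 162n^2 + 144k + 108n    [combine like terms]

192k^3 + 288k^2n + 108kn^2 + 384k^2 + 504kn + 162n^2 + 144k + 108n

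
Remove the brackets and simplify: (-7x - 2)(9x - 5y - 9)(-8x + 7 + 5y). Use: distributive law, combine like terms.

504x^3 - 801x^2 - 595x^2y + 390xy + 175xy^2 + 171x + 160y + 50y^2 + 126

(-7x - 2)(9x - 5y - 9)(-8x + 7 + 5y)
= (-63x^2 + 35xy + 63x - 18x + 10y + 18)(-8x + 7 + 5y)    [distributive law]
= (-63x^2 + 35xy + 45x + 10y + 18)(-8x + 7 + 5y)    [combine like terms]
= 504x^3 - 441x^2 - 315x^2y - 280x^2y + 245xy + 175xy^2 - 360x^2 + 315x + 225xy - 80xy + 70y + 50y^2 - 144x + 126 + 90y    [distributive law]
= 504x^3 - 801x^2 - 595x^2y + 390xy + 175xy^2 + 171x + 160y + 50y^2 + 126    [combine like terms]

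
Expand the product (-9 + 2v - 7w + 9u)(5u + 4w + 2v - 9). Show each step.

(-9 + 2v - 7w + 9u)(5u + 4w + 2v - 9)
= -45u - 36w - 18v + 81 + 10uv + 8vw + 4v² - 18v - 35uw - 28w² - 14vw + 63w + 45u² + 36uw + 18uv - 81u    [distributive law]
= -126u + 27w - 36v + 81 + 28uv - 6vw + 4v² + uw - 28w² + 45u²    [combine like terms]

-126u + 27w - 36v + 81 + 28uv - 6vw + 4v² + uw - 28w² + 45u²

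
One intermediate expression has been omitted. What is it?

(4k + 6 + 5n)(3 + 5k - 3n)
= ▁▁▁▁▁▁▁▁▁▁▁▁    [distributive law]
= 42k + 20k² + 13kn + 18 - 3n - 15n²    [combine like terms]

By distributive law:

12k + 20k² - 12kn + 18 + 30k - 18n + 15n + 25kn - 15n²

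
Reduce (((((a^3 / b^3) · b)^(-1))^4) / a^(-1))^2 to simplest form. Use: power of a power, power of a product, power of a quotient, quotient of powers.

a^(-22)b^16

(((((a^3 / b^3) · b)^(-1))^4) / a^(-1))^2
= (((((a^3 / b^3) · b)^(-1))^4)^2) / ((a^(-1))^2)    [power of a quotient]
= ((((a^3 / b^3) · b)^(-1))^8) / ((a^(-1))^2)    [power of a power]
= (((a^3 / b^3) · b)^(-8)) / ((a^(-1))^2)    [power of a power]
= (((a^3 / b^3)^(-8)) · (b^(-8))) / ((a^(-1))^2)    [power of a product]
= ((((a^3)^(-8)) / ((b^3)^(-8))) · (b^(-8))) / ((a^(-1))^2)    [power of a quotient]
= ((a^(-24) / ((b^3)^(-8))) · (b^(-8))) / ((a^(-1))^2)    [power of a power]
= ((a^(-24) / b^(-24)) · (b^(-8))) / ((a^(-1))^2)    [power of a power]
= ((a^(-24) / b^(-24)) · b^(-8)) / a^(-2)    [power of a power]
= a^(-22)b^16    [quotient of powers]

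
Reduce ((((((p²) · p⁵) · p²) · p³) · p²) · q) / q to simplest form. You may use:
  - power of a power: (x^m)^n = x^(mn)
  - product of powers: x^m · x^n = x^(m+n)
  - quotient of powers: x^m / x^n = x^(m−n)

((((((p²) · p⁵) · p²) · p³) · p²) · q) / q
= ((((p⁷ · p²) · p³) · p²) · q) / q    [product of powers]
= (((p⁹ · p³) · p²) · q) / q    [product of powers]
= ((p¹² · p²) · q) / q    [product of powers]
= (p¹⁴ · q) / q    [product of powers]
= p¹⁴    [quotient of powers]

p¹⁴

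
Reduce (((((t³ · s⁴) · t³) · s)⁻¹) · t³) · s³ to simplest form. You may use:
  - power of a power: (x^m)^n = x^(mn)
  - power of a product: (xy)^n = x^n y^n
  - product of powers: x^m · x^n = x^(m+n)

s⁻²·t⁻³

(((((t³ · s⁴) · t³) · s)⁻¹) · t³) · s³
= (((((t³ · s⁴) · t³)⁻¹) · (s⁻¹)) · t³) · s³    [power of a product]
= (((((t³ · s⁴)⁻¹) · ((t³)⁻¹)) · (s⁻¹)) · t³) · s³    [power of a product]
= ((((((t³)⁻¹) · ((s⁴)⁻¹)) · ((t³)⁻¹)) · (s⁻¹)) · t³) · s³    [power of a product]
= ((((t⁻³ · ((s⁴)⁻¹)) · ((t³)⁻¹)) · (s⁻¹)) · t³) · s³    [power of a power]
= ((((t⁻³ · s⁻⁴) · ((t³)⁻¹)) · (s⁻¹)) · t³) · s³    [power of a power]
= ((((t⁻³ · s⁻⁴) · t⁻³) · (s⁻¹)) · t³) · s³    [power of a power]
= s⁻²·t⁻³    [product of powers]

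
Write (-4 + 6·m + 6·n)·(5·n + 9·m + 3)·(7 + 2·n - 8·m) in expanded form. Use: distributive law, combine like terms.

-38·n + 206·n^2 + 568·m·n - 30·m + 522·m^2 - 84 - 72·m·n^2 - 564·m^2·n - 432·m^3 + 60·n^3

(-4 + 6·m + 6·n)·(5·n + 9·m + 3)·(7 + 2·n - 8·m)
= (-20·n - 36·m - 12 + 30·m·n + 54·m^2 + 18·m + 30·n^2 + 54·m·n + 18·n)·(7 + 2·n - 8·m)    [distributive law]
= (-2·n - 18·m - 12 + 84·m·n + 54·m^2 + 30·n^2)·(7 + 2·n - 8·m)    [combine like terms]
= -14·n - 4·n^2 + 16·m·n - 126·m - 36·m·n + 144·m^2 - 84 - 24·n + 96·m + 588·m·n + 168·m·n^2 - 672·m^2·n + 378·m^2 + 108·m^2·n - 432·m^3 + 210·n^2 + 60·n^3 - 240·m·n^2    [distributive law]
= -38·n + 206·n^2 + 568·m·n - 30·m + 522·m^2 - 84 - 72·m·n^2 - 564·m^2·n - 432·m^3 + 60·n^3    [combine like terms]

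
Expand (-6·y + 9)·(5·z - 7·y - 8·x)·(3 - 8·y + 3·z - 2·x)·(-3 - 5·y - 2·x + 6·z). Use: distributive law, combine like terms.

108·y·z + 5877·y^2·z + 7272·x·y·z - 4239·y·z^2 - 3846·y^3·z - 4560·x·y^2·z + 2646·y^2·z^2 + 1404·x·y·z^2 - 540·y·z^3 - 984·x^2·y·z - 945·y^2 - 2142·y^3 - 4086·x·y^2 + 1680·y^4 + 3012·x·y^3 + 1416·x^2·y^2 - 1080·x·y - 2124·x^2·y + 192·x^3·y - 405·z - 648·x·z + 405·z^2 - 2106·x·z^2 + 810·z^3 + 1476·x^2·z + 567·y + 648·x - 288·x^3

(-6·y + 9)·(5·z - 7·y - 8·x)·(3 - 8·y + 3·z - 2·x)·(-3 - 5·y - 2·x + 6·z)
= (-30·y·z + 42·y^2 + 48·x·y + 45·z - 63·y - 72·x)·(3 - 8·y + 3·z - 2·x)·(-3 - 5·y - 2·x + 6·z)    [distributive law]
= (-90·y·z + 240·y^2·z - 90·y·z^2 + 60·x·y·z + 126·y^2 - 336·y^3 + 126·y^2·z - 84·x·y^2 + 144·x·y - 384·x·y^2 + 144·x·y·z - 96·x^2·y + 135·z - 360·y·z + 135·z^2 - 90·x·z - 189·y + 504·y^2 - 189·y·z + 126·x·y - 216·x + 576·x·y - 216·x·z + 144·x^2)·(-3 - 5·y - 2·x + 6·z)    [distributive law]
= (-639·y·z + 366·y^2·z - 90·y·z^2 + 204·x·y·z + 630·y^2 - 336·y^3 - 468·x·y^2 + 846·x·y - 96·x^2·y + 135·z + 135·z^2 - 306·x·z - 189·y - 216·x + 144·x^2)·(-3 - 5·y - 2·x + 6·z)    [combine like terms]
= 1917·y·z + 3195·y^2·z + 1278·x·y·z - 3834·y·z^2 - 1098·y^2·z - 1830·y^3·z - 732·x·y^2·z + 2196·y^2·z^2 + 270·y·z^2 + 450·y^2·z^2 + 180·x·y·z^2 - 540·y·z^3 - 612·x·y·z - 1020·x·y^2·z - 408·x^2·y·z + 1224·x·y·z^2 - 1890·y^2 - 3150·y^3 - 1260·x·y^2 + 3780·y^2·z + 1008·y^3 + 1680·y^4 + 672·x·y^3 - 2016·y^3·z + 1404·x·y^2 + 2340·x·y^3 + 936·x^2·y^2 - 2808·x·y^2·z - 2538·x·y - 4230·x·y^2 - 1692·x^2·y + 5076·x·y·z + 288·x^2·y + 480·x^2·y^2 + 192·x^3·y - 576·x^2·y·z - 405·z - 675·y·z - 270·x·z + 810·z^2 - 405·z^2 - 675·y·z^2 - 270·x·z^2 + 810·z^3 + 918·x·z + 1530·x·y·z + 612·x^2·z - 1836·x·z^2 + 567·y + 945·y^2 + 378·x·y - 1134·y·z + 648·x + 1080·x·y + 432·x^2 - 1296·x·z - 432·x^2 - 720·x^2·y - 288·x^3 + 864·x^2·z    [distributive law]
= 108·y·z + 5877·y^2·z + 7272·x·y·z - 4239·y·z^2 - 3846·y^3·z - 4560·x·y^2·z + 2646·y^2·z^2 + 1404·x·y·z^2 - 540·y·z^3 - 984·x^2·y·z - 945·y^2 - 2142·y^3 - 4086·x·y^2 + 1680·y^4 + 3012·x·y^3 + 1416·x^2·y^2 - 1080·x·y - 2124·x^2·y + 192·x^3·y - 405·z - 648·x·z + 405·z^2 - 2106·x·z^2 + 810·z^3 + 1476·x^2·z + 567·y + 648·x - 288·x^3    [combine like terms]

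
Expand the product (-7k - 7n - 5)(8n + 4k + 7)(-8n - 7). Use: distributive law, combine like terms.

(-7k - 7n - 5)(8n + 4k + 7)(-8n - 7)
= (-56kn - 28k² - 49k - 56n² - 28kn - 49n - 40n - 20k - 35)(-8n - 7)    [distributive law]
= (-84kn - 28k² - 69k - 56n² - 89n - 35)(-8n - 7)    [combine like terms]
= 672kn² + 588kn + 224k²n + 196k² + 552kn + 483k + 448n³ + 392n² + 712n² + 623n + 280n + 245    [distributive law]
= 672kn² + 1140kn + 224k²n + 196k² + 483k + 448n³ + 1104n² + 903n + 245    [combine like terms]

672kn² + 1140kn + 224k²n + 196k² + 483k + 448n³ + 1104n² + 903n + 245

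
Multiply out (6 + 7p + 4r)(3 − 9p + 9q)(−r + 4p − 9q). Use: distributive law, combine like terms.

(6 + 7p + 4r)(3 − 9p + 9q)(−r + 4p − 9q)
= (18 − 54p + 54q + 21p − 63p^2 + 63pq + 12r − 36pr + 36qr)(−r + 4p − 9q)    [distributive law]
= (18 − 33p + 54q − 63p^2 + 63pq + 12r − 36pr + 36qr)(−r + 4p − 9q)    [combine like terms]
= −18r + 72p − 162q + 33pr − 132p^2 + 297pq − 54qr + 216pq − 486q^2 + 63p^2r − 252p^3 + 567p^2q − 63pqr + 252p^2q − 567pq^2 − 12r^2 + 48pr − 108qr + 36pr^2 − 144p^2r + 324pqr − 36qr^2 + 144pqr − 324q^2r    [distributive law]
= −18r + 72p − 162q + 81pr − 132p^2 + 513pq − 162qr − 486q^2 − 81p^2r − 252p^3 + 819p^2q + 405pqr − 567pq^2 − 12r^2 + 36pr^2 − 36qr^2 − 324q^2r    [combine like terms]

−18r + 72p − 162q + 81pr − 132p^2 + 513pq − 162qr − 486q^2 − 81p^2r − 252p^3 + 819p^2q + 405pqr − 567pq^2 − 12r^2 + 36pr^2 − 36qr^2 − 324q^2r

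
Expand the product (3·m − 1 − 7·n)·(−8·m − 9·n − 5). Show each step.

−24·m^2 + 29·m·n − 7·m + 44·n + 5 + 63·n^2

(3·m − 1 − 7·n)·(−8·m − 9·n − 5)
= −24·m^2 − 27·m·n − 15·m + 8·m + 9·n + 5 + 56·m·n + 63·n^2 + 35·n    [distributive law]
= −24·m^2 + 29·m·n − 7·m + 44·n + 5 + 63·n^2    [combine like terms]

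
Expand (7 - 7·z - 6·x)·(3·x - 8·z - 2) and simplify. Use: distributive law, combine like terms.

(7 - 7·z - 6·x)·(3·x - 8·z - 2)
= 21·x - 56·z - 14 - 21·x·z + 56·z² + 14·z - 18·x² + 48·x·z + 12·x    [distributive law]
= 33·x - 42·z - 14 + 27·x·z + 56·z² - 18·x²    [combine like terms]

33·x - 42·z - 14 + 27·x·z + 56·z² - 18·x²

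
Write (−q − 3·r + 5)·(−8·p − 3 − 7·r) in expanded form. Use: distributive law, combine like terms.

(−q − 3·r + 5)·(−8·p − 3 − 7·r)
= 8·p·q + 3·q + 7·q·r + 24·p·r + 9·r + 21·r^2 − 40·p − 15 − 35·r    [distributive law]
= 8·p·q + 3·q + 7·q·r + 24·p·r − 26·r + 21·r^2 − 40·p − 15    [combine like terms]

8·p·q + 3·q + 7·q·r + 24·p·r − 26·r + 21·r^2 − 40·p − 15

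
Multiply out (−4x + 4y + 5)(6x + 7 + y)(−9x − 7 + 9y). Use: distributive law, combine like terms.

216x³ + 150x² − 396x²y − 329x − 419xy + 144xy² + 84y + 269y² + 36y³ − 245

(−4x + 4y + 5)(6x + 7 + y)(−9x − 7 + 9y)
= (−24x² − 28x − 4xy + 24xy + 28y + 4y² + 30x + 35 + 5y)(−9x − 7 + 9y)    [distributive law]
= (−24x² + 2x + 20xy + 33y + 4y² + 35)(−9x − 7 + 9y)    [combine like terms]
= 216x³ + 168x² − 216x²y − 18x² − 14x + 18xy − 180x²y − 140xy + 180xy² − 297xy − 231y + 297y² − 36xy² − 28y² + 36y³ − 315x − 245 + 315y    [distributive law]
= 216x³ + 150x² − 396x²y − 329x − 419xy + 144xy² + 84y + 269y² + 36y³ − 245    [combine like terms]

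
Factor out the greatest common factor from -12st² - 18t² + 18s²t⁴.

-12st² - 18t² + 18s²t⁴
= 6(-2st² - 3t² + 3s²t⁴)    [factor out 6]
= 6t²(-2s - 3 + 3s²t²)    [factor out t²]

6t²(-2s - 3 + 3s²t²)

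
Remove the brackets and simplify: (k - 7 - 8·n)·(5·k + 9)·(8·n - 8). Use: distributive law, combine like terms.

(k - 7 - 8·n)·(5·k + 9)·(8·n - 8)
= (5·k^2 + 9·k - 35·k - 63 - 40·k·n - 72·n)·(8·n - 8)    [distributive law]
= (5·k^2 - 26·k - 63 - 40·k·n - 72·n)·(8·n - 8)    [combine like terms]
= 40·k^2·n - 40·k^2 - 208·k·n + 208·k - 504·n + 504 - 320·k·n^2 + 320·k·n - 576·n^2 + 576·n    [distributive law]
= 40·k^2·n - 40·k^2 + 112·k·n + 208·k + 72·n + 504 - 320·k·n^2 - 576·n^2    [combine like terms]

40·k^2·n - 40·k^2 + 112·k·n + 208·k + 72·n + 504 - 320·k·n^2 - 576·n^2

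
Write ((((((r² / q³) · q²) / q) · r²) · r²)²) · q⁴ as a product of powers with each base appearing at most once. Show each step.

((((((r² / q³) · q²) / q) · r²) · r²)²) · q⁴
= ((((((r² / q³) · q²) / q) · r²)²) · ((r²)²)) · q⁴    [power of a product]
= ((((((r² / q³) · q²) / q)²) · ((r²)²)) · ((r²)²)) · q⁴    [power of a product]
= ((((((r² / q³) · q²)²) / (q²)) · ((r²)²)) · ((r²)²)) · q⁴    [power of a quotient]
= ((((((r² / q³)²) · ((q²)²)) / (q²)) · ((r²)²)) · ((r²)²)) · q⁴    [power of a product]
= (((((((r²)²) / ((q³)²)) · ((q²)²)) / (q²)) · ((r²)²)) · ((r²)²)) · q⁴    [power of a quotient]
= (((((r⁴ / ((q³)²)) · ((q²)²)) / (q²)) · ((r²)²)) · ((r²)²)) · q⁴    [power of a power]
= (((((r⁴ / q⁶) · ((q²)²)) / (q²)) · ((r²)²)) · ((r²)²)) · q⁴    [power of a power]
= (((((r⁴ / q⁶) · q⁴) / (q²)) · ((r²)²)) · ((r²)²)) · q⁴    [power of a power]
= (((((r⁴ / q⁶) · q⁴) / q²) · r⁴) · ((r²)²)) · q⁴    [power of a power]
= (((((r⁴ / q⁶) · q⁴) / q²) · r⁴) · r⁴) · q⁴    [power of a power]
= r¹²    [quotient of powers; product of powers]

r¹²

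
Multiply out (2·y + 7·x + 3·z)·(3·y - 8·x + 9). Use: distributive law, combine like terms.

(2·y + 7·x + 3·z)·(3·y - 8·x + 9)
= 6·y^2 - 16·x·y + 18·y + 21·x·y - 56·x^2 + 63·x + 9·y·z - 24·x·z + 27·z    [distributive law]
= 6·y^2 + 5·x·y + 18·y - 56·x^2 + 63·x + 9·y·z - 24·x·z + 27·z    [combine like terms]

6·y^2 + 5·x·y + 18·y - 56·x^2 + 63·x + 9·y·z - 24·x·z + 27·z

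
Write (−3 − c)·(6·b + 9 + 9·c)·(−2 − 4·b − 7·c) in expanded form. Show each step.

(−3 − c)·(6·b + 9 + 9·c)·(−2 − 4·b − 7·c)
= (−18·b − 27 − 27·c − 6·b·c − 9·c − 9·c^2)·(−2 − 4·b − 7·c)    [distributive law]
= (−18·b − 27 − 36·c − 6·b·c − 9·c^2)·(−2 − 4·b − 7·c)    [combine like terms]
= 36·b + 72·b^2 + 126·b·c + 54 + 108·b + 189·c + 72·c + 144·b·c + 252·c^2 + 12·b·c + 24·b^2·c + 42·b·c^2 + 18·c^2 + 36·b·c^2 + 63·c^3    [distributive law]
= 144·b + 72·b^2 + 282·b·c + 54 + 261·c + 270·c^2 + 24·b^2·c + 78·b·c^2 + 63·c^3    [combine like terms]

144·b + 72·b^2 + 282·b·c + 54 + 261·c + 270·c^2 + 24·b^2·c + 78·b·c^2 + 63·c^3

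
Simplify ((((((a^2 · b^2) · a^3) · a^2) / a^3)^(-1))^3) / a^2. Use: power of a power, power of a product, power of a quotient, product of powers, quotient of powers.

((((((a^2 · b^2) · a^3) · a^2) / a^3)^(-1))^3) / a^2
= (((((a^2 · b^2) · a^3) · a^2) / a^3)^(-3)) / a^2    [power of a power]
= (((((a^2 · b^2) · a^3) · a^2)^(-3)) / ((a^3)^(-3))) / a^2    [power of a quotient]
= (((((a^2 · b^2) · a^3)^(-3)) · ((a^2)^(-3))) / ((a^3)^(-3))) / a^2    [power of a product]
= (((((a^2 · b^2)^(-3)) · ((a^3)^(-3))) · ((a^2)^(-3))) / ((a^3)^(-3))) / a^2    [power of a product]
= ((((((a^2)^(-3)) · ((b^2)^(-3))) · ((a^3)^(-3))) · ((a^2)^(-3))) / ((a^3)^(-3))) / a^2    [power of a product]
= ((((a^(-6) · ((b^2)^(-3))) · ((a^3)^(-3))) · ((a^2)^(-3))) / ((a^3)^(-3))) / a^2    [power of a power]
= ((((a^(-6) · b^(-6)) · ((a^3)^(-3))) · ((a^2)^(-3))) / ((a^3)^(-3))) / a^2    [power of a power]
= ((((a^(-6) · b^(-6)) · a^(-9)) · ((a^2)^(-3))) / ((a^3)^(-3))) / a^2    [power of a power]
= ((((a^(-6) · b^(-6)) · a^(-9)) · a^(-6)) / ((a^3)^(-3))) / a^2    [power of a power]
= ((((a^(-6) · b^(-6)) · a^(-9)) · a^(-6)) / a^(-9)) / a^2    [power of a power]
= a^(-14)b^(-6)    [quotient of powers; product of powers]

a^(-14)b^(-6)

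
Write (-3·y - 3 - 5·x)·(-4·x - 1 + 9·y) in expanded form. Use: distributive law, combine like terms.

(-3·y - 3 - 5·x)·(-4·x - 1 + 9·y)
= 12·x·y + 3·y - 27·y^2 + 12·x + 3 - 27·y + 20·x^2 + 5·x - 45·x·y    [distributive law]
= -33·x·y - 24·y - 27·y^2 + 17·x + 3 + 20·x^2    [combine like terms]

-33·x·y - 24·y - 27·y^2 + 17·x + 3 + 20·x^2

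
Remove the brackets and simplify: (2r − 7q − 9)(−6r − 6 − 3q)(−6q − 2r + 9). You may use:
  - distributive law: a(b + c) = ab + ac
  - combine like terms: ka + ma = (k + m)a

24r^3 − 192r^2 − 66qr + 270r − 258q^2r − 225q^2 + 297q − 126q^3 + 486

(2r − 7q − 9)(−6r − 6 − 3q)(−6q − 2r + 9)
= (−12r^2 − 12r − 6qr + 42qr + 42q + 21q^2 + 54r + 54 + 27q)(−6q − 2r + 9)    [distributive law]
= (−12r^2 + 42r + 36qr + 69q + 21q^2 + 54)(−6q − 2r + 9)    [combine like terms]
= 72qr^2 + 24r^3 − 108r^2 − 252qr − 84r^2 + 378r − 216q^2r − 72qr^2 + 324qr − 414q^2 − 138qr + 621q − 126q^3 − 42q^2r + 189q^2 − 324q − 108r + 486    [distributive law]
= 24r^3 − 192r^2 − 66qr + 270r − 258q^2r − 225q^2 + 297q − 126q^3 + 486    [combine like terms]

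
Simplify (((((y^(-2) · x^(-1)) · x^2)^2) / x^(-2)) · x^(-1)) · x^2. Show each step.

x^5y^(-4)

(((((y^(-2) · x^(-1)) · x^2)^2) / x^(-2)) · x^(-1)) · x^2
= (((((y^(-2) · x^(-1))^2) · ((x^2)^2)) / x^(-2)) · x^(-1)) · x^2    [power of a product]
= ((((((y^(-2))^2) · ((x^(-1))^2)) · ((x^2)^2)) / x^(-2)) · x^(-1)) · x^2    [power of a product]
= ((((y^(-4) · ((x^(-1))^2)) · ((x^2)^2)) / x^(-2)) · x^(-1)) · x^2    [power of a power]
= ((((y^(-4) · x^(-2)) · ((x^2)^2)) / x^(-2)) · x^(-1)) · x^2    [power of a power]
= ((((y^(-4) · x^(-2)) · x^4) / x^(-2)) · x^(-1)) · x^2    [power of a power]
= x^5y^(-4)    [quotient of powers; product of powers]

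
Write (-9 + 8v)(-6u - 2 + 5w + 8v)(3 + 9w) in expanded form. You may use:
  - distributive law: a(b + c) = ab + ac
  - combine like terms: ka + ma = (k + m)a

(-9 + 8v)(-6u - 2 + 5w + 8v)(3 + 9w)
= (54u + 18 - 45w - 72v - 48uv - 16v + 40vw + 64v²)(3 + 9w)    [distributive law]
= (54u + 18 - 45w - 88v - 48uv + 40vw + 64v²)(3 + 9w)    [combine like terms]
= 162u + 486uw + 54 + 162w - 135w - 405w² - 264v - 792vw - 144uv - 432uvw + 120vw + 360vw² + 192v² + 576v²w    [distributive law]
= 162u + 486uw + 54 + 27w - 405w² - 264v - 672vw - 144uv - 432uvw + 360vw² + 192v² + 576v²w    [combine like terms]

162u + 486uw + 54 + 27w - 405w² - 264v - 672vw - 144uv - 432uvw + 360vw² + 192v² + 576v²w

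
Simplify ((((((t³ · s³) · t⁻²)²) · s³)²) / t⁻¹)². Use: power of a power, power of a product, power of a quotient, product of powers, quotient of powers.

((((((t³ · s³) · t⁻²)²) · s³)²) / t⁻¹)²
= ((((((t³ · s³) · t⁻²)²) · s³)²)²) / ((t⁻¹)²)    [power of a quotient]
= (((((t³ · s³) · t⁻²)²) · s³)⁴) / ((t⁻¹)²)    [power of a power]
= (((((t³ · s³) · t⁻²)²)⁴) · ((s³)⁴)) / ((t⁻¹)²)    [power of a product]
= ((((t³ · s³) · t⁻²)⁸) · ((s³)⁴)) / ((t⁻¹)²)    [power of a power]
= ((((t³ · s³)⁸) · ((t⁻²)⁸)) · ((s³)⁴)) / ((t⁻¹)²)    [power of a product]
= (((((t³)⁸) · ((s³)⁸)) · ((t⁻²)⁸)) · ((s³)⁴)) / ((t⁻¹)²)    [power of a product]
= (((t²⁴ · ((s³)⁸)) · ((t⁻²)⁸)) · ((s³)⁴)) / ((t⁻¹)²)    [power of a power]
= (((t²⁴ · s²⁴) · ((t⁻²)⁸)) · ((s³)⁴)) / ((t⁻¹)²)    [power of a power]
= (((t²⁴ · s²⁴) · t⁻¹⁶) · ((s³)⁴)) / ((t⁻¹)²)    [power of a power]
= (((t²⁴ · s²⁴) · t⁻¹⁶) · s¹²) / ((t⁻¹)²)    [power of a power]
= (((t²⁴ · s²⁴) · t⁻¹⁶) · s¹²) / t⁻²    [power of a power]
= s³⁶t¹⁰    [quotient of powers; product of powers]

s³⁶t¹⁰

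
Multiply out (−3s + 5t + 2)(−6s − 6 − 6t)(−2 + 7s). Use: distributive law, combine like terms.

(−3s + 5t + 2)(−6s − 6 − 6t)(−2 + 7s)
= (18s² + 18s + 18st − 30st − 30t − 30t² − 12s − 12 − 12t)(−2 + 7s)    [distributive law]
= (18s² + 6s − 12st − 42t − 30t² − 12)(−2 + 7s)    [combine like terms]
= −36s² + 126s³ − 12s + 42s² + 24st − 84s²t + 84t − 294st + 60t² − 210st² + 24 − 84s    [distributive law]
= 6s² + 126s³ − 96s − 270st − 84s²t + 84t + 60t² − 210st² + 24    [combine like terms]

6s² + 126s³ − 96s − 270st − 84s²t + 84t + 60t² − 210st² + 24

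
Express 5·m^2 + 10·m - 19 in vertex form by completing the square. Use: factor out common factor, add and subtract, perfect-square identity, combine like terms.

5·m^2 + 10·m - 19
= 5(m^2 + 2·m) - 19    [factor out 5 from the m-terms]
= 5(m^2 + 2·m + 1 - 1) - 19    [add and subtract 1 inside the bracket]
= 5(m + 1)^2 - 5 - 19    [perfect-square identity]
= 5(m + 1)^2 - 24    [combine constants]

5(m + 1)^2 - 24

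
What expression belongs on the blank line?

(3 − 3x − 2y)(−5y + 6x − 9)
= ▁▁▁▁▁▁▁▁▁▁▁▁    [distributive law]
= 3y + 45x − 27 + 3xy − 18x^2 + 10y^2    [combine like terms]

By distributive law:

−15y + 18x − 27 + 15xy − 18x^2 + 27x + 10y^2 − 12xy + 18y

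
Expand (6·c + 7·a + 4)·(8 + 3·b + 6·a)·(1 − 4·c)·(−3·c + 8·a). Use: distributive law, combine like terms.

(6·c + 7·a + 4)·(8 + 3·b + 6·a)·(1 − 4·c)·(−3·c + 8·a)
= (48·c + 18·b·c + 36·a·c + 56·a + 21·a·b + 42·a^2 + 32 + 12·b + 24·a)·(1 − 4·c)·(−3·c + 8·a)    [distributive law]
= (48·c + 18·b·c + 36·a·c + 80·a + 21·a·b + 42·a^2 + 32 + 12·b)·(1 − 4·c)·(−3·c + 8·a)    [combine like terms]
= (48·c − 192·c^2 + 18·b·c − 72·b·c^2 + 36·a·c − 144·a·c^2 + 80·a − 320·a·c + 21·a·b − 84·a·b·c + 42·a^2 − 168·a^2·c + 32 − 128·c + 12·b − 48·b·c)·(−3·c + 8·a)    [distributive law]
= (−80·c − 192·c^2 − 30·b·c − 72·b·c^2 − 284·a·c − 144·a·c^2 + 80·a + 21·a·b − 84·a·b·c + 42·a^2 − 168·a^2·c + 32 + 12·b)·(−3·c + 8·a)    [combine like terms]
= 240·c^2 − 640·a·c + 576·c^3 − 1536·a·c^2 + 90·b·c^2 − 240·a·b·c + 216·b·c^3 − 576·a·b·c^2 + 852·a·c^2 − 2272·a^2·c + 432·a·c^3 − 1152·a^2·c^2 − 240·a·c + 640·a^2 − 63·a·b·c + 168·a^2·b + 252·a·b·c^2 − 672·a^2·b·c − 126·a^2·c + 336·a^3 + 504·a^2·c^2 − 1344·a^3·c − 96·c + 256·a − 36·b·c + 96·a·b    [distributive law]
= 240·c^2 − 880·a·c + 576·c^3 − 684·a·c^2 + 90·b·c^2 − 303·a·b·c + 216·b·c^3 − 324·a·b·c^2 − 2398·a^2·c + 432·a·c^3 − 648·a^2·c^2 + 640·a^2 + 168·a^2·b − 672·a^2·b·c + 336·a^3 − 1344·a^3·c − 96·c + 256·a − 36·b·c + 96·a·b    [combine like terms]

240·c^2 − 880·a·c + 576·c^3 − 684·a·c^2 + 90·b·c^2 − 303·a·b·c + 216·b·c^3 − 324·a·b·c^2 − 2398·a^2·c + 432·a·c^3 − 648·a^2·c^2 + 640·a^2 + 168·a^2·b − 672·a^2·b·c + 336·a^3 − 1344·a^3·c − 96·c + 256·a − 36·b·c + 96·a·b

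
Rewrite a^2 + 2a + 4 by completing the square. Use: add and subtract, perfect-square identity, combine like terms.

(a + 1)^2 + 3

a^2 + 2a + 4
= a^2 + 2a + 1 − 1 + 4    [add and subtract 1]
= (a + 1)^2 − 1 + 4    [perfect-square identity]
= (a + 1)^2 + 3    [combine constants]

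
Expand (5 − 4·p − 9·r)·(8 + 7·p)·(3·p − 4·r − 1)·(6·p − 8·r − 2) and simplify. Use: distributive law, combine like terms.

628·p^2 − 1134·p·r − 474·p + 128·r^2 + 496·r + 80 + 390·p^3 − 1132·p^2·r + 2544·p·r^2 − 504·p^4 + 210·p^3·r + 2128·p^2·r^2 − 2304·r^3 − 2016·p·r^3

(5 − 4·p − 9·r)·(8 + 7·p)·(3·p − 4·r − 1)·(6·p − 8·r − 2)
= (40 + 35·p − 32·p − 28·p^2 − 72·r − 63·p·r)·(3·p − 4·r − 1)·(6·p − 8·r − 2)    [distributive law]
= (40 + 3·p − 28·p^2 − 72·r − 63·p·r)·(3·p − 4·r − 1)·(6·p − 8·r − 2)    [combine like terms]
= (120·p − 160·r − 40 + 9·p^2 − 12·p·r − 3·p − 84·p^3 + 112·p^2·r + 28·p^2 − 216·p·r + 288·r^2 + 72·r − 189·p^2·r + 252·p·r^2 + 63·p·r)·(6·p − 8·r − 2)    [distributive law]
= (117·p − 88·r − 40 + 37·p^2 − 165·p·r − 84·p^3 − 77·p^2·r + 288·r^2 + 252·p·r^2)·(6·p − 8·r − 2)    [combine like terms]
= 702·p^2 − 936·p·r − 234·p − 528·p·r + 704·r^2 + 176·r − 240·p + 320·r + 80 + 222·p^3 − 296·p^2·r − 74·p^2 − 990·p^2·r + 1320·p·r^2 + 330·p·r − 504·p^4 + 672·p^3·r + 168·p^3 − 462·p^3·r + 616·p^2·r^2 + 154·p^2·r + 1728·p·r^2 − 2304·r^3 − 576·r^2 + 1512·p^2·r^2 − 2016·p·r^3 − 504·p·r^2    [distributive law]
= 628·p^2 − 1134·p·r − 474·p + 128·r^2 + 496·r + 80 + 390·p^3 − 1132·p^2·r + 2544·p·r^2 − 504·p^4 + 210·p^3·r + 2128·p^2·r^2 − 2304·r^3 − 2016·p·r^3    [combine like terms]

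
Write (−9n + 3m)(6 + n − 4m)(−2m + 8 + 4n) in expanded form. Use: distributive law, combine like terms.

(−9n + 3m)(6 + n − 4m)(−2m + 8 + 4n)
= (−54n − 9n^2 + 36mn + 18m + 3mn − 12m^2)(−2m + 8 + 4n)    [distributive law]
= (−54n − 9n^2 + 39mn + 18m − 12m^2)(−2m + 8 + 4n)    [combine like terms]
= 108mn − 432n − 216n^2 + 18mn^2 − 72n^2 − 36n^3 − 78m^2n + 312mn + 156mn^2 − 36m^2 + 144m + 72mn + 24m^3 − 96m^2 − 48m^2n    [distributive law]
= 492mn − 432n − 288n^2 + 174mn^2 − 36n^3 − 126m^2n − 132m^2 + 144m + 24m^3    [combine like terms]

492mn − 432n − 288n^2 + 174mn^2 − 36n^3 − 126m^2n − 132m^2 + 144m + 24m^3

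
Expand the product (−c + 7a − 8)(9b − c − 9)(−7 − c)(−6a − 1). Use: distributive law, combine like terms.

−747abc − 135bc − 54abc^2 − 9bc^2 + 137ac^2 + 24c^2 + 6ac^3 + c^3 + 1034ac + 191c + 2646a^2b − 2583ab + 378a^2bc − 672a^2c − 42a^2c^2 − 2646a^2 + 2583a − 504b + 504

(−c + 7a − 8)(9b − c − 9)(−7 − c)(−6a − 1)
= (−9bc + c^2 + 9c + 63ab − 7ac − 63a − 72b + 8c + 72)(−7 − c)(−6a − 1)    [distributive law]
= (−9bc + c^2 + 17c + 63ab − 7ac − 63a − 72b + 72)(−7 − c)(−6a − 1)    [combine like terms]
= (63bc + 9bc^2 − 7c^2 − c^3 − 119c − 17c^2 − 441ab − 63abc + 49ac + 7ac^2 + 441a + 63ac + 504b + 72bc − 504 − 72c)(−6a − 1)    [distributive law]
= (135bc + 9bc^2 − 24c^2 − c^3 − 191c − 441ab − 63abc + 112ac + 7ac^2 + 441a + 504b − 504)(−6a − 1)    [combine like terms]
= −810abc − 135bc − 54abc^2 − 9bc^2 + 144ac^2 + 24c^2 + 6ac^3 + c^3 + 1146ac + 191c + 2646a^2b + 441ab + 378a^2bc + 63abc − 672a^2c − 112ac − 42a^2c^2 − 7ac^2 − 2646a^2 − 441a − 3024ab − 504b + 3024a + 504    [distributive law]
= −747abc − 135bc − 54abc^2 − 9bc^2 + 137ac^2 + 24c^2 + 6ac^3 + c^3 + 1034ac + 191c + 2646a^2b − 2583ab + 378a^2bc − 672a^2c − 42a^2c^2 − 2646a^2 + 2583a − 504b + 504    [combine like terms]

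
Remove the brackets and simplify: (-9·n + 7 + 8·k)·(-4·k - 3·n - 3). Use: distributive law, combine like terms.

(-9·n + 7 + 8·k)·(-4·k - 3·n - 3)
= 36·k·n + 27·n^2 + 27·n - 28·k - 21·n - 21 - 32·k^2 - 24·k·n - 24·k    [distributive law]
= 12·k·n + 27·n^2 + 6·n - 52·k - 21 - 32·k^2    [combine like terms]

12·k·n + 27·n^2 + 6·n - 52·k - 21 - 32·k^2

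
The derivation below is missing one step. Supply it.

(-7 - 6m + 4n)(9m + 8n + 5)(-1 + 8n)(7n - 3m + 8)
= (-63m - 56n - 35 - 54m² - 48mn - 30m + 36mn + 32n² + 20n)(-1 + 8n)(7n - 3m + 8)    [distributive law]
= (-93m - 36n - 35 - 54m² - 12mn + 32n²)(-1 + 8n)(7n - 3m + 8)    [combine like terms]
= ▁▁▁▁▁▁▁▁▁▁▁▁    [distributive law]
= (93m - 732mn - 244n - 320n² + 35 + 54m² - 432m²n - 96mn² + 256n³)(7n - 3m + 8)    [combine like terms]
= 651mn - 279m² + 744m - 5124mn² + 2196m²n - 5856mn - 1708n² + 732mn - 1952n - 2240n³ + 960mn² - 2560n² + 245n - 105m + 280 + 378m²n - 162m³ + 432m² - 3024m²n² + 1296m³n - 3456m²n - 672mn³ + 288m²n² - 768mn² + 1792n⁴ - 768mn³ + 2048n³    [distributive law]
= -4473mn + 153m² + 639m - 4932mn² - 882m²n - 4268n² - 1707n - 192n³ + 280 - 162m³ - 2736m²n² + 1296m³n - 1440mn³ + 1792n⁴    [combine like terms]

After distributive law, the bracketed line is:

(93m - 744mn + 36n - 288n² + 35 - 280n + 54m² - 432m²n + 12mn - 96mn² - 32n² + 256n³)(7n - 3m + 8)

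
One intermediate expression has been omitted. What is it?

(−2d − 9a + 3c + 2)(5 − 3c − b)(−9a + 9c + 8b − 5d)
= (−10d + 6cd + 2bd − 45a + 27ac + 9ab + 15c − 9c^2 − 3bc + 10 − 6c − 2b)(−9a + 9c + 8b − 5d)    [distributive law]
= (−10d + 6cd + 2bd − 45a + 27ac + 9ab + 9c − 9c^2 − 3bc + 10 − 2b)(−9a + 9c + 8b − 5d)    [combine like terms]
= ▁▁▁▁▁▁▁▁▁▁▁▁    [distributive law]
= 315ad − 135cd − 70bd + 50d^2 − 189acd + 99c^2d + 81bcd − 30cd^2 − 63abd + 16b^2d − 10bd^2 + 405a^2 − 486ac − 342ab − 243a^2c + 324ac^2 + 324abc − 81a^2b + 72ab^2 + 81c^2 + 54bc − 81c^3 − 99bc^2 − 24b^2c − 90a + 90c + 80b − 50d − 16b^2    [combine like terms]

By distributive law:

90ad − 90cd − 80bd + 50d^2 − 54acd + 54c^2d + 48bcd − 30cd^2 − 18abd + 18bcd + 16b^2d − 10bd^2 + 405a^2 − 405ac − 360ab + 225ad − 243a^2c + 243ac^2 + 216abc − 135acd − 81a^2b + 81abc + 72ab^2 − 45abd − 81ac + 81c^2 + 72bc − 45cd + 81ac^2 − 81c^3 − 72bc^2 + 45c^2d + 27abc − 27bc^2 − 24b^2c + 15bcd − 90a + 90c + 80b − 50d + 18ab − 18bc − 16b^2 + 10bd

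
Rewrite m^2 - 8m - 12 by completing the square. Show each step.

(m - 4)^2 - 28

m^2 - 8m - 12
= m^2 - 8m + 16 - 16 - 12    [add and subtract 16]
= (m - 4)^2 - 16 - 12    [perfect-square identity]
= (m - 4)^2 - 28    [combine constants]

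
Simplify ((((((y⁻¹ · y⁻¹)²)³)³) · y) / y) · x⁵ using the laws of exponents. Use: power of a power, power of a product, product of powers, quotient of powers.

((((((y⁻¹ · y⁻¹)²)³)³) · y) / y) · x⁵
= (((((y⁻¹ · y⁻¹)²)⁹) · y) / y) · x⁵    [power of a power]
= ((((y⁻¹ · y⁻¹)¹⁸) · y) / y) · x⁵    [power of a power]
= (((((y⁻¹)¹⁸) · ((y⁻¹)¹⁸)) · y) / y) · x⁵    [power of a product]
= (((y⁻¹⁸ · ((y⁻¹)¹⁸)) · y) / y) · x⁵    [power of a power]
= (((y⁻¹⁸ · y⁻¹⁸) · y) / y) · x⁵    [power of a power]
= ((y⁻³⁶ · y) / y) · x⁵    [product of powers]
= (y⁻³⁵ / y) · x⁵    [product of powers]
= y⁻³⁶ · x⁵    [quotient of powers]
= x⁵·y⁻³⁶    [rearrange]

x⁵·y⁻³⁶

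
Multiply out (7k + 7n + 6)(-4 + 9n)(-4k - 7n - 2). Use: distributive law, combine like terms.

(7k + 7n + 6)(-4 + 9n)(-4k - 7n - 2)
= (-28k + 63kn - 28n + 63n^2 - 24 + 54n)(-4k - 7n - 2)    [distributive law]
= (-28k + 63kn + 26n + 63n^2 - 24)(-4k - 7n - 2)    [combine like terms]
= 112k^2 + 196kn + 56k - 252k^2n - 441kn^2 - 126kn - 104kn - 182n^2 - 52n - 252kn^2 - 441n^3 - 126n^2 + 96k + 168n + 48    [distributive law]
= 112k^2 - 34kn + 152k - 252k^2n - 693kn^2 - 308n^2 + 116n - 441n^3 + 48    [combine like terms]

112k^2 - 34kn + 152k - 252k^2n - 693kn^2 - 308n^2 + 116n - 441n^3 + 48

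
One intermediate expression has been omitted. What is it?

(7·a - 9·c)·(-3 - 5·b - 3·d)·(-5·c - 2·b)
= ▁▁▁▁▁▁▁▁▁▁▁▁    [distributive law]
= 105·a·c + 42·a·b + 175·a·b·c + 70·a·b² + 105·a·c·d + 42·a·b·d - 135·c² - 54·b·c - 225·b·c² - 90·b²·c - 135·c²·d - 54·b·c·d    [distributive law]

Applying distributive law to the line above:

(-21·a - 35·a·b - 21·a·d + 27·c + 45·b·c + 27·c·d)·(-5·c - 2·b)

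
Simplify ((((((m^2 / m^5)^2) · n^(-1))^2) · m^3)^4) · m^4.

((((((m^2 / m^5)^2) · n^(-1))^2) · m^3)^4) · m^4
= ((((((m^2 / m^5)^2) · n^(-1))^2)^4) · ((m^3)^4)) · m^4    [power of a product]
= (((((m^2 / m^5)^2) · n^(-1))^8) · ((m^3)^4)) · m^4    [power of a power]
= (((((m^2 / m^5)^2)^8) · ((n^(-1))^8)) · ((m^3)^4)) · m^4    [power of a product]
= ((((m^2 / m^5)^16) · ((n^(-1))^8)) · ((m^3)^4)) · m^4    [power of a power]
= (((((m^2)^16) / ((m^5)^16)) · ((n^(-1))^8)) · ((m^3)^4)) · m^4    [power of a quotient]
= (((m^32 / ((m^5)^16)) · ((n^(-1))^8)) · ((m^3)^4)) · m^4    [power of a power]
= (((m^32 / m^80) · ((n^(-1))^8)) · ((m^3)^4)) · m^4    [power of a power]
= ((m^(-48) · ((n^(-1))^8)) · ((m^3)^4)) · m^4    [quotient of powers]
= ((m^(-48) · n^(-8)) · ((m^3)^4)) · m^4    [power of a power]
= ((m^(-48) · n^(-8)) · m^12) · m^4    [power of a power]
= m^(-32)n^(-8)    [product of powers]

m^(-32)n^(-8)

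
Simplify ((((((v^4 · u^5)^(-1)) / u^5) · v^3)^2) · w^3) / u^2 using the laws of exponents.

((((((v^4 · u^5)^(-1)) / u^5) · v^3)^2) · w^3) / u^2
= ((((((v^4 · u^5)^(-1)) / u^5)^2) · ((v^3)^2)) · w^3) / u^2    [power of a product]
= ((((((v^4 · u^5)^(-1))^2) / ((u^5)^2)) · ((v^3)^2)) · w^3) / u^2    [power of a quotient]
= (((((v^4 · u^5)^(-2)) / ((u^5)^2)) · ((v^3)^2)) · w^3) / u^2    [power of a power]
= ((((((v^4)^(-2)) · ((u^5)^(-2))) / ((u^5)^2)) · ((v^3)^2)) · w^3) / u^2    [power of a product]
= ((((v^(-8) · ((u^5)^(-2))) / ((u^5)^2)) · ((v^3)^2)) · w^3) / u^2    [power of a power]
= ((((v^(-8) · u^(-10)) / ((u^5)^2)) · ((v^3)^2)) · w^3) / u^2    [power of a power]
= ((((v^(-8) · u^(-10)) / u^10) · ((v^3)^2)) · w^3) / u^2    [power of a power]
= ((((v^(-8) · u^(-10)) / u^10) · v^6) · w^3) / u^2    [power of a power]
= u^(-22)v^(-2)w^3    [quotient of powers; product of powers]

u^(-22)v^(-2)w^3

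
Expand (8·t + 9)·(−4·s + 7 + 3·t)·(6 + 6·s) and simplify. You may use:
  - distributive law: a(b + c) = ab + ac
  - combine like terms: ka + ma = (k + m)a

306·s·t − 192·s²·t + 498·t + 144·t² + 144·s·t² + 162·s − 216·s² + 378

(8·t + 9)·(−4·s + 7 + 3·t)·(6 + 6·s)
= (−32·s·t + 56·t + 24·t² − 36·s + 63 + 27·t)·(6 + 6·s)    [distributive law]
= (−32·s·t + 83·t + 24·t² − 36·s + 63)·(6 + 6·s)    [combine like terms]
= −192·s·t − 192·s²·t + 498·t + 498·s·t + 144·t² + 144·s·t² − 216·s − 216·s² + 378 + 378·s    [distributive law]
= 306·s·t − 192·s²·t + 498·t + 144·t² + 144·s·t² + 162·s − 216·s² + 378    [combine like terms]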